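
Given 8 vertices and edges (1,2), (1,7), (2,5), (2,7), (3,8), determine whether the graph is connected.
No, it has 4 components: {1, 2, 5, 7}, {3, 8}, {4}, {6}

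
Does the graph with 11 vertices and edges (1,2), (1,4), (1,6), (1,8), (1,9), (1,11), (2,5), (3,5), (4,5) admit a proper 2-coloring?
Yes. Partition: {1, 5, 7, 10}, {2, 3, 4, 6, 8, 9, 11}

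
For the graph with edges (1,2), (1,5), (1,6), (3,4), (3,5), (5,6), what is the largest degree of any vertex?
3 (attained at vertices 1, 5)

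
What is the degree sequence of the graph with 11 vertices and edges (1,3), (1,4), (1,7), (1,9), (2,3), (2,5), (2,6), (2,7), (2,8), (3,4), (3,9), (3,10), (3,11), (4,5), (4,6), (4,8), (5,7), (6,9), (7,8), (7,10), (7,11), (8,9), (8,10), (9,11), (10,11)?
[6, 6, 5, 5, 5, 5, 4, 4, 4, 3, 3] (degrees: deg(1)=4, deg(2)=5, deg(3)=6, deg(4)=5, deg(5)=3, deg(6)=3, deg(7)=6, deg(8)=5, deg(9)=5, deg(10)=4, deg(11)=4)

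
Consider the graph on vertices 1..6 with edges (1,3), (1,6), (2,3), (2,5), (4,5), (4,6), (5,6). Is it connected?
Yes (BFS from 1 visits [1, 3, 6, 2, 4, 5] — all 6 vertices reached)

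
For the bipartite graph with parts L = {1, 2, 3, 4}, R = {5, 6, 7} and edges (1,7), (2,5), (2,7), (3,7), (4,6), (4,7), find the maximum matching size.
3 (matching: (1,7), (2,5), (4,6); upper bound min(|L|,|R|) = min(4,3) = 3)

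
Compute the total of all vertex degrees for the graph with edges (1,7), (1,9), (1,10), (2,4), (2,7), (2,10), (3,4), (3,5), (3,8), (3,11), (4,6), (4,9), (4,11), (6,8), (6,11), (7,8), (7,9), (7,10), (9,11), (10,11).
40 (handshake: sum of degrees = 2|E| = 2 x 20 = 40)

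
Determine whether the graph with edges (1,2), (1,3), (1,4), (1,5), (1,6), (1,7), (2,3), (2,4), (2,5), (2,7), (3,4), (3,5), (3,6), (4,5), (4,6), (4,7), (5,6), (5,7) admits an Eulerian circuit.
No (2 vertices have odd degree: {2, 3}; Eulerian circuit requires 0)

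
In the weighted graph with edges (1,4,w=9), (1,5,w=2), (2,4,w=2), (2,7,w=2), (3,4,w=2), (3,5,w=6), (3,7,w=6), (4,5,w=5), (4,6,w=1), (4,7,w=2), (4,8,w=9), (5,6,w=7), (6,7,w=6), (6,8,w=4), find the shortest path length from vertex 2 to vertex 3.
4 (path: 2 -> 4 -> 3; weights 2 + 2 = 4)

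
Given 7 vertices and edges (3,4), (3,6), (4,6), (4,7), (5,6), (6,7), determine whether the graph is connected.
No, it has 3 components: {1}, {2}, {3, 4, 5, 6, 7}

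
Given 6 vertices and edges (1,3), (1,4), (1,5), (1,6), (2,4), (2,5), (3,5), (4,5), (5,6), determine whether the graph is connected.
Yes (BFS from 1 visits [1, 3, 4, 5, 6, 2] — all 6 vertices reached)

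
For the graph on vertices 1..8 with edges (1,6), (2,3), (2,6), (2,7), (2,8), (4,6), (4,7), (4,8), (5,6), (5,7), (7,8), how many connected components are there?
1 (components: {1, 2, 3, 4, 5, 6, 7, 8})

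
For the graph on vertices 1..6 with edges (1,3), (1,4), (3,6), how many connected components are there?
3 (components: {1, 3, 4, 6}, {2}, {5})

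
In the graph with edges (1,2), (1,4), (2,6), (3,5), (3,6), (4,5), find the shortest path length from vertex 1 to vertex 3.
3 (path: 1 -> 4 -> 5 -> 3, 3 edges)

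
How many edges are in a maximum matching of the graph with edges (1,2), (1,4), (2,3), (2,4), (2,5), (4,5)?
2 (matching: (1,4), (2,5); upper bound floor(n/2) = floor(5/2) = 2)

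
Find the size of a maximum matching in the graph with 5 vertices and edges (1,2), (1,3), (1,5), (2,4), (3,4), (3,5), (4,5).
2 (matching: (2,4), (3,5); upper bound floor(n/2) = floor(5/2) = 2)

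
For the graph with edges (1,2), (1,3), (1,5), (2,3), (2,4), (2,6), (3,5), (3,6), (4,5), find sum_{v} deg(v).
18 (handshake: sum of degrees = 2|E| = 2 x 9 = 18)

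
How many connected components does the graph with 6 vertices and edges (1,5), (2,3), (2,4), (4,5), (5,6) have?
1 (components: {1, 2, 3, 4, 5, 6})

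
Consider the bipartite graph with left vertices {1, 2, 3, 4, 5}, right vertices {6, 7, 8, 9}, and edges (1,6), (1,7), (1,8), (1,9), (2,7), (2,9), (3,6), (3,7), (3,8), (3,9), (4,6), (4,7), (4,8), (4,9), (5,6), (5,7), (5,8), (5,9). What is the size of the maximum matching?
4 (matching: (1,9), (2,7), (3,8), (4,6); upper bound min(|L|,|R|) = min(5,4) = 4)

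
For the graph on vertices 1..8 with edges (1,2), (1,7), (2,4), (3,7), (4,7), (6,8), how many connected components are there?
3 (components: {1, 2, 3, 4, 7}, {5}, {6, 8})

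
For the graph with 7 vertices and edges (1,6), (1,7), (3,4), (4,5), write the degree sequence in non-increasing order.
[2, 2, 1, 1, 1, 1, 0] (degrees: deg(1)=2, deg(2)=0, deg(3)=1, deg(4)=2, deg(5)=1, deg(6)=1, deg(7)=1)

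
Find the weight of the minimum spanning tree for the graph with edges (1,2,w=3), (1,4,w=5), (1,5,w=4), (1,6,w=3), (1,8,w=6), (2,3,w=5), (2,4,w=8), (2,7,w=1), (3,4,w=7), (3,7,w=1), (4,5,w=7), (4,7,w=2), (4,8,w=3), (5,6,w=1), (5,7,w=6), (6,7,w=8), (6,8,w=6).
14 (MST edges: (1,2,w=3), (1,6,w=3), (2,7,w=1), (3,7,w=1), (4,7,w=2), (4,8,w=3), (5,6,w=1); sum of weights 3 + 3 + 1 + 1 + 2 + 3 + 1 = 14)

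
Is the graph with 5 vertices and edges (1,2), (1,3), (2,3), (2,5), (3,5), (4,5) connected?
Yes (BFS from 1 visits [1, 2, 3, 5, 4] — all 5 vertices reached)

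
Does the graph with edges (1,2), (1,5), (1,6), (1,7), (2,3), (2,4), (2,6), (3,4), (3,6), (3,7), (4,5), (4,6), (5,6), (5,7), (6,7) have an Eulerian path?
Yes — and in fact it has an Eulerian circuit (the graph is connected and all 7 vertices have even degree)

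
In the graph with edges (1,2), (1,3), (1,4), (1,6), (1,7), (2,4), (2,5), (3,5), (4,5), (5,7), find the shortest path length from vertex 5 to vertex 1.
2 (path: 5 -> 7 -> 1, 2 edges)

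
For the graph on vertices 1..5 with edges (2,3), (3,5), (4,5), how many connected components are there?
2 (components: {1}, {2, 3, 4, 5})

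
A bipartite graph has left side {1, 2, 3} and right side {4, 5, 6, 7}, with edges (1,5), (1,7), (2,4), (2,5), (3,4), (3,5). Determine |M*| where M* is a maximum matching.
3 (matching: (1,7), (2,5), (3,4); upper bound min(|L|,|R|) = min(3,4) = 3)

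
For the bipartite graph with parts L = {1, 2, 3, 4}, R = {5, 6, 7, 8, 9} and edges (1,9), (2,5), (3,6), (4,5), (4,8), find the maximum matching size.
4 (matching: (1,9), (2,5), (3,6), (4,8); upper bound min(|L|,|R|) = min(4,5) = 4)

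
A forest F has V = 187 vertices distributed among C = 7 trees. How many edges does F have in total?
180 (Each of the 7 component trees on V_i vertices has V_i - 1 edges; summing gives V - C = 187 - 7 = 180)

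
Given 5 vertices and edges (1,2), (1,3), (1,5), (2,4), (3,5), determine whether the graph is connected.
Yes (BFS from 1 visits [1, 2, 3, 5, 4] — all 5 vertices reached)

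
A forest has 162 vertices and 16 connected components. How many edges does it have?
146 (Each of the 16 component trees on V_i vertices has V_i - 1 edges; summing gives V - C = 162 - 16 = 146)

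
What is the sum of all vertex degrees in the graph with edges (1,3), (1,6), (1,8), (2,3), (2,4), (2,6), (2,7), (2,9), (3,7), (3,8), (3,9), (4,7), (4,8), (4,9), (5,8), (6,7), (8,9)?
34 (handshake: sum of degrees = 2|E| = 2 x 17 = 34)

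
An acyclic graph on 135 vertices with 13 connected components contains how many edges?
122 (Each of the 13 component trees on V_i vertices has V_i - 1 edges; summing gives V - C = 135 - 13 = 122)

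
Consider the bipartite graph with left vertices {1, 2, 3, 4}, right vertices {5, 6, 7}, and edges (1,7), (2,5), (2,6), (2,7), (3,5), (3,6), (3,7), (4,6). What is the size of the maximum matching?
3 (matching: (1,7), (2,6), (3,5); upper bound min(|L|,|R|) = min(4,3) = 3)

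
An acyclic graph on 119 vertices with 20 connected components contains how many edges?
99 (Each of the 20 component trees on V_i vertices has V_i - 1 edges; summing gives V - C = 119 - 20 = 99)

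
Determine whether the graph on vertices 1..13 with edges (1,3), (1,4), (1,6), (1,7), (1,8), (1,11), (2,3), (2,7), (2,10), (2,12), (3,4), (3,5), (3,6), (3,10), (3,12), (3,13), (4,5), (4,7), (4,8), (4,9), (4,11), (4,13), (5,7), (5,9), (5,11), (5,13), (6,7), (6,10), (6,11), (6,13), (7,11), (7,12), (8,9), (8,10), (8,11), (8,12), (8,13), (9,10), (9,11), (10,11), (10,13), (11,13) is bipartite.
No (odd cycle of length 3: 3 -> 1 -> 4 -> 3)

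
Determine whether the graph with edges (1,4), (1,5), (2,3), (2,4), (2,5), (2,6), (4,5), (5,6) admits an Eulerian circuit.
No (2 vertices have odd degree: {3, 4}; Eulerian circuit requires 0)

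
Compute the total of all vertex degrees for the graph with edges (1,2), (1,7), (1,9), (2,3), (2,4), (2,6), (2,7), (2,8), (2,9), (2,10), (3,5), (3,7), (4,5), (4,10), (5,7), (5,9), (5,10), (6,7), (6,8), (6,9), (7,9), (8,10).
44 (handshake: sum of degrees = 2|E| = 2 x 22 = 44)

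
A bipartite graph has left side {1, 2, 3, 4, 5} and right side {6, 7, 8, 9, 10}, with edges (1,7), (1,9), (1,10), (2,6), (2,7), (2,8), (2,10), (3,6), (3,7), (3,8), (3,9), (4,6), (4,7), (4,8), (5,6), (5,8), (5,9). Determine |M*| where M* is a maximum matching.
5 (matching: (1,10), (2,8), (3,9), (4,7), (5,6); upper bound min(|L|,|R|) = min(5,5) = 5)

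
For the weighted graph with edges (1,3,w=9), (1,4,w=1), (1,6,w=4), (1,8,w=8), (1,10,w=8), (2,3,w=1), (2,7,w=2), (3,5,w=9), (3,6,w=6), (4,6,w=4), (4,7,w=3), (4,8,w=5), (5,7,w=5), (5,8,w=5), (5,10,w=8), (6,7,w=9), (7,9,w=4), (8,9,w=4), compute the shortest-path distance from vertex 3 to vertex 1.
7 (path: 3 -> 2 -> 7 -> 4 -> 1; weights 1 + 2 + 3 + 1 = 7)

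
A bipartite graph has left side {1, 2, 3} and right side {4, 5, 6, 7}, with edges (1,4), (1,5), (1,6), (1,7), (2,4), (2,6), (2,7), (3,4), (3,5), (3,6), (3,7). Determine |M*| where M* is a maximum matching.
3 (matching: (1,7), (2,6), (3,5); upper bound min(|L|,|R|) = min(3,4) = 3)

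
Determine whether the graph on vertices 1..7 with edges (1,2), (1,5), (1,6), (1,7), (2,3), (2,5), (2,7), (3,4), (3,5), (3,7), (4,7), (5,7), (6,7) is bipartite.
No (odd cycle of length 3: 5 -> 1 -> 7 -> 5)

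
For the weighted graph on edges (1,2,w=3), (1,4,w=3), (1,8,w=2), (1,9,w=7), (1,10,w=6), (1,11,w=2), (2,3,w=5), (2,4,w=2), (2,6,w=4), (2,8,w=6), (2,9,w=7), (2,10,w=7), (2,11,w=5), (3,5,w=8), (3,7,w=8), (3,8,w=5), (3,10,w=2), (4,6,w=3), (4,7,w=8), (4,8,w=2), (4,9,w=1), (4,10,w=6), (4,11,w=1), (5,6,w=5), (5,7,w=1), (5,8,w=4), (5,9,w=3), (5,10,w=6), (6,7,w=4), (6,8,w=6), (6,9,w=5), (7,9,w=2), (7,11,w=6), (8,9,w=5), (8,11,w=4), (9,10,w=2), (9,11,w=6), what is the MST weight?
18 (MST edges: (1,8,w=2), (1,11,w=2), (2,4,w=2), (3,10,w=2), (4,6,w=3), (4,9,w=1), (4,11,w=1), (5,7,w=1), (7,9,w=2), (9,10,w=2); sum of weights 2 + 2 + 2 + 2 + 3 + 1 + 1 + 1 + 2 + 2 = 18)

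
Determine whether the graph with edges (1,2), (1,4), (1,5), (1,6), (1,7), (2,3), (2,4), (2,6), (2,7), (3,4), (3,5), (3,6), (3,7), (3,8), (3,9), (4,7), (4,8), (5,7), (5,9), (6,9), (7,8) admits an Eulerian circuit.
No (6 vertices have odd degree: {1, 2, 3, 4, 8, 9}; Eulerian circuit requires 0)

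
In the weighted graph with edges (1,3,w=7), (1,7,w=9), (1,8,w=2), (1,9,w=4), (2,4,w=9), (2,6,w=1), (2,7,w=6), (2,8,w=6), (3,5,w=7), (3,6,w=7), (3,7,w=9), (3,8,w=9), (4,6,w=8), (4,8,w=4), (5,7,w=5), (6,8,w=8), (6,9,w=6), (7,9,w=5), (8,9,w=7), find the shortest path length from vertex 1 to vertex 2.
8 (path: 1 -> 8 -> 2; weights 2 + 6 = 8)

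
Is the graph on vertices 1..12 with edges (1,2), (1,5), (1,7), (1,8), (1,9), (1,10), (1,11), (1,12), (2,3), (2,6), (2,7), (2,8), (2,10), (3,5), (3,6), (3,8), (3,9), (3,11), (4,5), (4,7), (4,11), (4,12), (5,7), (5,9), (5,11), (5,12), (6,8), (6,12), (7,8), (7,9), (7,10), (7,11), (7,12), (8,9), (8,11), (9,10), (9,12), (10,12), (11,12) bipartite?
No (odd cycle of length 3: 9 -> 1 -> 7 -> 9)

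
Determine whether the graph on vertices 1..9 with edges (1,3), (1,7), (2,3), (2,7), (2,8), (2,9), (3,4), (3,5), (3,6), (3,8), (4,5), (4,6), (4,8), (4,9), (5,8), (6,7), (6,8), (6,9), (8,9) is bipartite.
No (odd cycle of length 5: 2 -> 7 -> 1 -> 3 -> 8 -> 2)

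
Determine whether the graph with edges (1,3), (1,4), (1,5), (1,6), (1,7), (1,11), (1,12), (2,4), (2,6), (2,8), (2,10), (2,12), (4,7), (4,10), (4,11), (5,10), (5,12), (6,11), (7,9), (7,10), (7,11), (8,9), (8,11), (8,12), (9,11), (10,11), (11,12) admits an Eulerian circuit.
No (10 vertices have odd degree: {1, 2, 3, 4, 5, 6, 7, 9, 10, 12}; Eulerian circuit requires 0)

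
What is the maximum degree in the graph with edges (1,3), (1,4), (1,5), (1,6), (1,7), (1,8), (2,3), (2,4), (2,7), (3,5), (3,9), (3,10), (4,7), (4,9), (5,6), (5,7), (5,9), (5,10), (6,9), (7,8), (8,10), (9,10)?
6 (attained at vertices 1, 5)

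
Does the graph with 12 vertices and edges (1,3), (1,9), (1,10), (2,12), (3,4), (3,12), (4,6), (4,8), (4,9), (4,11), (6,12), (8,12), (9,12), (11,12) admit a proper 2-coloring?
Yes. Partition: {1, 4, 5, 7, 12}, {2, 3, 6, 8, 9, 10, 11}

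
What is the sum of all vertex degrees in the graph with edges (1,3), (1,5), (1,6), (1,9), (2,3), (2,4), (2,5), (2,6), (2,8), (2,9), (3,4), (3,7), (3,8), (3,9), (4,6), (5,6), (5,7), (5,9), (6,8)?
38 (handshake: sum of degrees = 2|E| = 2 x 19 = 38)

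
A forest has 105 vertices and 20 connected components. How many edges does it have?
85 (Each of the 20 component trees on V_i vertices has V_i - 1 edges; summing gives V - C = 105 - 20 = 85)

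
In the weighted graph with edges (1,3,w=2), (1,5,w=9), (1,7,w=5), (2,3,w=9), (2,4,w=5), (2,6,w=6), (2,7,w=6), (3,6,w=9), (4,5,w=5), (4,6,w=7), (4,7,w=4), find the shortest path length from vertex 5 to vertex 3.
11 (path: 5 -> 1 -> 3; weights 9 + 2 = 11)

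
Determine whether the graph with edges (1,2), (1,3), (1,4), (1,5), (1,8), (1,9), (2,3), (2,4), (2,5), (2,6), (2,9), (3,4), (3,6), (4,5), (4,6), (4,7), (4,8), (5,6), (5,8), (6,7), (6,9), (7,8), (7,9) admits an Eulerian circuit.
No (2 vertices have odd degree: {4, 5}; Eulerian circuit requires 0)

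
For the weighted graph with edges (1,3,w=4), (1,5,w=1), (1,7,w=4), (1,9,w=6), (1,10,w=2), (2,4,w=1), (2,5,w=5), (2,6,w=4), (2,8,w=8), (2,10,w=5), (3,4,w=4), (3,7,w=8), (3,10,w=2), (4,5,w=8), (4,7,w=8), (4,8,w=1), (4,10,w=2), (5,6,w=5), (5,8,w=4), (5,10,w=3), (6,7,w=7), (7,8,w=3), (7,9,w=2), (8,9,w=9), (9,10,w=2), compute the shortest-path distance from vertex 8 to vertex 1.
5 (path: 8 -> 5 -> 1; weights 4 + 1 = 5)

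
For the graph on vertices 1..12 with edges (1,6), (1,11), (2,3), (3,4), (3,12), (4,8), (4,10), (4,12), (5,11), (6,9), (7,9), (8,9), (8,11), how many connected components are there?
1 (components: {1, 2, 3, 4, 5, 6, 7, 8, 9, 10, 11, 12})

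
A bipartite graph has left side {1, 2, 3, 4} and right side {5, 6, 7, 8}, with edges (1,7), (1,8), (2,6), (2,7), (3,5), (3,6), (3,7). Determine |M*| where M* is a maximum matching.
3 (matching: (1,8), (2,7), (3,6); upper bound min(|L|,|R|) = min(4,4) = 4)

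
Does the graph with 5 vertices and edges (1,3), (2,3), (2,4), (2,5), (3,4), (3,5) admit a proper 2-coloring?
No (odd cycle of length 3: 5 -> 3 -> 2 -> 5)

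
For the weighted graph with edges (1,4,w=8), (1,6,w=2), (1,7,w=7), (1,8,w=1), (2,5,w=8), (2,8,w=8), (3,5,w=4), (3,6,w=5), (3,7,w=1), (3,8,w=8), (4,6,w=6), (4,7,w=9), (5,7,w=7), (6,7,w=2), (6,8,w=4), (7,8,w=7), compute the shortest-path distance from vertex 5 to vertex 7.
5 (path: 5 -> 3 -> 7; weights 4 + 1 = 5)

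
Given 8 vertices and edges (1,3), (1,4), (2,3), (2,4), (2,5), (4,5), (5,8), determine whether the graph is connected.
No, it has 3 components: {1, 2, 3, 4, 5, 8}, {6}, {7}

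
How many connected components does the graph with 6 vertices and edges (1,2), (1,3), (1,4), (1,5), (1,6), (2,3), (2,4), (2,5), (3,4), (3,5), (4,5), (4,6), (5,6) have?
1 (components: {1, 2, 3, 4, 5, 6})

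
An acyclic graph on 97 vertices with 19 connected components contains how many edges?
78 (Each of the 19 component trees on V_i vertices has V_i - 1 edges; summing gives V - C = 97 - 19 = 78)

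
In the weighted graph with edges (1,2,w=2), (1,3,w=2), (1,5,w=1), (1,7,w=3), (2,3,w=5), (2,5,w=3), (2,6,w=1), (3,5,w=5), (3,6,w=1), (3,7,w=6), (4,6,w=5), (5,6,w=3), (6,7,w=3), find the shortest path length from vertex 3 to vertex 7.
4 (path: 3 -> 6 -> 7; weights 1 + 3 = 4)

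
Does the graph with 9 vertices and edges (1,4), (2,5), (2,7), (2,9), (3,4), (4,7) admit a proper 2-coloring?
Yes. Partition: {1, 3, 5, 6, 7, 8, 9}, {2, 4}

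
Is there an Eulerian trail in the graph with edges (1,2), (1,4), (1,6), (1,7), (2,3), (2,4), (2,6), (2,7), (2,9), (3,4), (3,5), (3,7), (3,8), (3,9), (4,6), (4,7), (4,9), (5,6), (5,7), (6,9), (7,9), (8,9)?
Yes (the graph is connected and exactly 2 vertices have odd degree: {5, 6}; any Eulerian path must start and end at those)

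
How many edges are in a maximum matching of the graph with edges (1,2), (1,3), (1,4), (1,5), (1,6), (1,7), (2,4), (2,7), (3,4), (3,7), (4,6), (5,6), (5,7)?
3 (matching: (1,4), (2,7), (5,6); upper bound floor(n/2) = floor(7/2) = 3)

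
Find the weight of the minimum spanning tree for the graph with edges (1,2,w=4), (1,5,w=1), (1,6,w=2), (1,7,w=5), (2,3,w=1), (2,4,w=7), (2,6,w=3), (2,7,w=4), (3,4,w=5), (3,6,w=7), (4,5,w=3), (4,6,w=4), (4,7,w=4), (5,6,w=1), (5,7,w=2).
11 (MST edges: (1,5,w=1), (2,3,w=1), (2,6,w=3), (4,5,w=3), (5,6,w=1), (5,7,w=2); sum of weights 1 + 1 + 3 + 3 + 1 + 2 = 11)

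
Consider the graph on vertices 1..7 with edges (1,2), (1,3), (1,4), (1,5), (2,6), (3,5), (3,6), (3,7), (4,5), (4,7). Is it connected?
Yes (BFS from 1 visits [1, 2, 3, 4, 5, 6, 7] — all 7 vertices reached)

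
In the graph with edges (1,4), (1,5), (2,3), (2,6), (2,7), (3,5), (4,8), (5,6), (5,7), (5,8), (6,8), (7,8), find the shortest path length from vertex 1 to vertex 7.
2 (path: 1 -> 5 -> 7, 2 edges)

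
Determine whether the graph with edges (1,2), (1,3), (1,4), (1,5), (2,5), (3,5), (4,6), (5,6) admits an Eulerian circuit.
Yes (the graph is connected and all 6 vertices have even degree)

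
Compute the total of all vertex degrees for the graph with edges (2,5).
2 (handshake: sum of degrees = 2|E| = 2 x 1 = 2)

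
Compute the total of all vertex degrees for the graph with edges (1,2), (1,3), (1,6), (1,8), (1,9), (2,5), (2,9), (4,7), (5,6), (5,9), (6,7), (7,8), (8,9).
26 (handshake: sum of degrees = 2|E| = 2 x 13 = 26)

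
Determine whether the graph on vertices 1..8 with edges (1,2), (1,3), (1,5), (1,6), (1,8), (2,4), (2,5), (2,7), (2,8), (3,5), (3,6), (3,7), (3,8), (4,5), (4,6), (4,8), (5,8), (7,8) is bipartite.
No (odd cycle of length 3: 6 -> 1 -> 3 -> 6)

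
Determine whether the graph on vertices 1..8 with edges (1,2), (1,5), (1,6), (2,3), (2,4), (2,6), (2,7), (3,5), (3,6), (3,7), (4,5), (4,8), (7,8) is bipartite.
No (odd cycle of length 3: 2 -> 1 -> 6 -> 2)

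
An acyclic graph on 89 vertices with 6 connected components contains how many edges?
83 (Each of the 6 component trees on V_i vertices has V_i - 1 edges; summing gives V - C = 89 - 6 = 83)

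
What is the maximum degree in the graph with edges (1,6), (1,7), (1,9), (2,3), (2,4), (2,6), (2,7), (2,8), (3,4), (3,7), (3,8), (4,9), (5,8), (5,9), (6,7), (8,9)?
5 (attained at vertex 2)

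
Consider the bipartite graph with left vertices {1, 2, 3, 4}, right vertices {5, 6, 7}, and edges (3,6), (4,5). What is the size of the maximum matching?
2 (matching: (3,6), (4,5); upper bound min(|L|,|R|) = min(4,3) = 3)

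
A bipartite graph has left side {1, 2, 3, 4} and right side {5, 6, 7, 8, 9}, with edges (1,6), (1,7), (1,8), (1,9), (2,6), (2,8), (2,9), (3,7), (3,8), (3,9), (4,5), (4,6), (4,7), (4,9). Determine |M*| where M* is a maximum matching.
4 (matching: (1,9), (2,8), (3,7), (4,6); upper bound min(|L|,|R|) = min(4,5) = 4)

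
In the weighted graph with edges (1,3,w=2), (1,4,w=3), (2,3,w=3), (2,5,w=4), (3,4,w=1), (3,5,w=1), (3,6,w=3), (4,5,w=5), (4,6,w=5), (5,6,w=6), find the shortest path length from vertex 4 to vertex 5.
2 (path: 4 -> 3 -> 5; weights 1 + 1 = 2)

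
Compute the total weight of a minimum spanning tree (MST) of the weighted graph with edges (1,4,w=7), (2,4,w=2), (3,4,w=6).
15 (MST edges: (1,4,w=7), (2,4,w=2), (3,4,w=6); sum of weights 7 + 2 + 6 = 15)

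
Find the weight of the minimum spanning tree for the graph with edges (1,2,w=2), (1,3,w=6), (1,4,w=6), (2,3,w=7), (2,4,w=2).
10 (MST edges: (1,2,w=2), (1,3,w=6), (2,4,w=2); sum of weights 2 + 6 + 2 = 10)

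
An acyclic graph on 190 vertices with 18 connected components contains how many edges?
172 (Each of the 18 component trees on V_i vertices has V_i - 1 edges; summing gives V - C = 190 - 18 = 172)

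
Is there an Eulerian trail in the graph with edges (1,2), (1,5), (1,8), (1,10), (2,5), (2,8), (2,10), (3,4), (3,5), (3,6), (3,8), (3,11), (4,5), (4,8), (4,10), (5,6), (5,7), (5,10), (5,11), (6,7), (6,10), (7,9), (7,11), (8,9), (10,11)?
Yes (the graph is connected and exactly 2 vertices have odd degree: {3, 8}; any Eulerian path must start and end at those)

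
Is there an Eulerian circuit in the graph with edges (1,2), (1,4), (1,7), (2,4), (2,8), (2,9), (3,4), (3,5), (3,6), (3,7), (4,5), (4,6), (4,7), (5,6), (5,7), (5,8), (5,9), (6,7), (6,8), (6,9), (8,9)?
No (2 vertices have odd degree: {1, 7}; Eulerian circuit requires 0)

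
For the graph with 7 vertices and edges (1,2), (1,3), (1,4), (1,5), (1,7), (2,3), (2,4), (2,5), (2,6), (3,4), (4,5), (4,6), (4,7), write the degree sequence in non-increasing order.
[6, 5, 5, 3, 3, 2, 2] (degrees: deg(1)=5, deg(2)=5, deg(3)=3, deg(4)=6, deg(5)=3, deg(6)=2, deg(7)=2)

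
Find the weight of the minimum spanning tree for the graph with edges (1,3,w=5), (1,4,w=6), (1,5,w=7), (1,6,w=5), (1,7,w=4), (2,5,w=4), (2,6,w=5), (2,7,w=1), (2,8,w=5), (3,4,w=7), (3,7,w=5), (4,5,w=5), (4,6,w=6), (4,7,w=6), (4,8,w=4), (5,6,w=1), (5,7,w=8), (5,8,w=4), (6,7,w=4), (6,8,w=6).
23 (MST edges: (1,3,w=5), (1,7,w=4), (2,5,w=4), (2,7,w=1), (4,8,w=4), (5,6,w=1), (5,8,w=4); sum of weights 5 + 4 + 4 + 1 + 4 + 1 + 4 = 23)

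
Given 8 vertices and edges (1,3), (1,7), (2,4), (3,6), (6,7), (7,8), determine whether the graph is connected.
No, it has 3 components: {1, 3, 6, 7, 8}, {2, 4}, {5}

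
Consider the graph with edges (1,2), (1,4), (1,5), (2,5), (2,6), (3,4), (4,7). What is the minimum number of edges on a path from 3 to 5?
3 (path: 3 -> 4 -> 1 -> 5, 3 edges)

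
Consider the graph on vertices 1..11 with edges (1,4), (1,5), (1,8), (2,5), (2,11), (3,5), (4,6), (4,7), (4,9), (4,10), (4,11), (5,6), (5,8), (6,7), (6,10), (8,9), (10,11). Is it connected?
Yes (BFS from 1 visits [1, 4, 5, 8, 6, 7, 9, 10, 11, 2, 3] — all 11 vertices reached)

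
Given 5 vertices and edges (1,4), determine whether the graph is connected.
No, it has 4 components: {1, 4}, {2}, {3}, {5}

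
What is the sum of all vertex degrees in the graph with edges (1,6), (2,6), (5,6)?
6 (handshake: sum of degrees = 2|E| = 2 x 3 = 6)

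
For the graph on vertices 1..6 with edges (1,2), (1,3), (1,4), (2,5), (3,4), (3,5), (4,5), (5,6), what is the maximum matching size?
3 (matching: (1,2), (3,4), (5,6); upper bound floor(n/2) = floor(6/2) = 3)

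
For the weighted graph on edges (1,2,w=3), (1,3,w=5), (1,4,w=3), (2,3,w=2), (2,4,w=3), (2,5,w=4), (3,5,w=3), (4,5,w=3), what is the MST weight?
11 (MST edges: (1,2,w=3), (1,4,w=3), (2,3,w=2), (3,5,w=3); sum of weights 3 + 3 + 2 + 3 = 11)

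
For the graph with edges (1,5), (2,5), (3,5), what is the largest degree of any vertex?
3 (attained at vertex 5)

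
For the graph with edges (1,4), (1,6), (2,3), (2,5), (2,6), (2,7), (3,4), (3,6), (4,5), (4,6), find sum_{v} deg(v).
20 (handshake: sum of degrees = 2|E| = 2 x 10 = 20)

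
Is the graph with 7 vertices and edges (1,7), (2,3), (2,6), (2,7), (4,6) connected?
No, it has 2 components: {1, 2, 3, 4, 6, 7}, {5}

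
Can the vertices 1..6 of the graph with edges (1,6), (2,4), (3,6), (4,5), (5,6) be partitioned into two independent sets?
Yes. Partition: {1, 2, 3, 5}, {4, 6}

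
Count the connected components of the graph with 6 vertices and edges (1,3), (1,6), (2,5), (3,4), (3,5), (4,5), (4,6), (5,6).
1 (components: {1, 2, 3, 4, 5, 6})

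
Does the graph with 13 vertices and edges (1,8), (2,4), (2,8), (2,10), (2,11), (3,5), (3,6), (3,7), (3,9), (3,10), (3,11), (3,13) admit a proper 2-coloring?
Yes. Partition: {1, 2, 3, 12}, {4, 5, 6, 7, 8, 9, 10, 11, 13}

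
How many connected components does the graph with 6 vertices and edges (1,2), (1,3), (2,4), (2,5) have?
2 (components: {1, 2, 3, 4, 5}, {6})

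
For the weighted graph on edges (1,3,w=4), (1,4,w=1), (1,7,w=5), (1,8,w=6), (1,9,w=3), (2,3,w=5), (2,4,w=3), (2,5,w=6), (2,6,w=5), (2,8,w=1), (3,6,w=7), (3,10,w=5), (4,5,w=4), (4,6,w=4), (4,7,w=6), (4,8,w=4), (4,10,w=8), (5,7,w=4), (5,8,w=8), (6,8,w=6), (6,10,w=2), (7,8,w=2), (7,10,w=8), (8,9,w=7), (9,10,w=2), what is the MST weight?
22 (MST edges: (1,3,w=4), (1,4,w=1), (1,9,w=3), (2,4,w=3), (2,8,w=1), (4,5,w=4), (6,10,w=2), (7,8,w=2), (9,10,w=2); sum of weights 4 + 1 + 3 + 3 + 1 + 4 + 2 + 2 + 2 = 22)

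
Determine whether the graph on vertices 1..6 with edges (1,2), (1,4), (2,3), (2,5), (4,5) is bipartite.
Yes. Partition: {1, 3, 5, 6}, {2, 4}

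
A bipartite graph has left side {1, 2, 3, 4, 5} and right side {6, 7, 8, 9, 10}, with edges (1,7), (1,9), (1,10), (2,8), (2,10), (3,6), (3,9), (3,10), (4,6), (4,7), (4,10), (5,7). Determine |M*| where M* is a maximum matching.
5 (matching: (1,10), (2,8), (3,9), (4,6), (5,7); upper bound min(|L|,|R|) = min(5,5) = 5)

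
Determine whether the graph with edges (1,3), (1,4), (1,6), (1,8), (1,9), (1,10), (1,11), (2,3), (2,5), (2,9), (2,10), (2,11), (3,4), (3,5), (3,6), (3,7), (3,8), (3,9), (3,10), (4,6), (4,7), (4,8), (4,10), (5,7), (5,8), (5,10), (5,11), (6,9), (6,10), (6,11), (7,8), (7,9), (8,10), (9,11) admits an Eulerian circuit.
No (6 vertices have odd degree: {1, 2, 3, 7, 10, 11}; Eulerian circuit requires 0)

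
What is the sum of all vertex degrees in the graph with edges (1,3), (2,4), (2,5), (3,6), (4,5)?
10 (handshake: sum of degrees = 2|E| = 2 x 5 = 10)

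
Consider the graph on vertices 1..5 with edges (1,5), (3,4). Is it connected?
No, it has 3 components: {1, 5}, {2}, {3, 4}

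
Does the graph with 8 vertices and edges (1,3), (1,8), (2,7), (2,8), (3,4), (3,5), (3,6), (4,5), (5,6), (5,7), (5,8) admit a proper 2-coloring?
No (odd cycle of length 3: 6 -> 3 -> 5 -> 6)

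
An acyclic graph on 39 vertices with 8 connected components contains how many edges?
31 (Each of the 8 component trees on V_i vertices has V_i - 1 edges; summing gives V - C = 39 - 8 = 31)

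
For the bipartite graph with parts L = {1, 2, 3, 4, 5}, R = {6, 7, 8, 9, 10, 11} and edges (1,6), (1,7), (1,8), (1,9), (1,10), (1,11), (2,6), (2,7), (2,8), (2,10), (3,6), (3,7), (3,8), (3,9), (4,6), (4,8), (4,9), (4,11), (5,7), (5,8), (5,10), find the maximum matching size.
5 (matching: (1,11), (2,10), (3,9), (4,8), (5,7); upper bound min(|L|,|R|) = min(5,6) = 5)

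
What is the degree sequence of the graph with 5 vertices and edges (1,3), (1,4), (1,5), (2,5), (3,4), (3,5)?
[3, 3, 3, 2, 1] (degrees: deg(1)=3, deg(2)=1, deg(3)=3, deg(4)=2, deg(5)=3)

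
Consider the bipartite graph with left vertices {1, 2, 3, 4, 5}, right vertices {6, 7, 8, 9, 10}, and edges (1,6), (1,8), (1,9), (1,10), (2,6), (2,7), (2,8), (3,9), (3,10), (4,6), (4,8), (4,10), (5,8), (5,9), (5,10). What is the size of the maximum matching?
5 (matching: (1,10), (2,7), (3,9), (4,6), (5,8); upper bound min(|L|,|R|) = min(5,5) = 5)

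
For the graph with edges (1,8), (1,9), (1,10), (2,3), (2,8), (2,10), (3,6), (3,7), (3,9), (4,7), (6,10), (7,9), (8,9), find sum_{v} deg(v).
26 (handshake: sum of degrees = 2|E| = 2 x 13 = 26)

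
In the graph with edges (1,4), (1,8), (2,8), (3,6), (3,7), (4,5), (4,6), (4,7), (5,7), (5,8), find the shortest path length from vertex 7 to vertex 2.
3 (path: 7 -> 5 -> 8 -> 2, 3 edges)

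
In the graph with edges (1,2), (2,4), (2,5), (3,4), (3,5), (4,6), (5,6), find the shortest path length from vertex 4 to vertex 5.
2 (path: 4 -> 2 -> 5, 2 edges)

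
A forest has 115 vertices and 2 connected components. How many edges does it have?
113 (Each of the 2 component trees on V_i vertices has V_i - 1 edges; summing gives V - C = 115 - 2 = 113)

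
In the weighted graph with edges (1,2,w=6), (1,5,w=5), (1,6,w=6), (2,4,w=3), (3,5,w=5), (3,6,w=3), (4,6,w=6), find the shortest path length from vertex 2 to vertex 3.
12 (path: 2 -> 4 -> 6 -> 3; weights 3 + 6 + 3 = 12)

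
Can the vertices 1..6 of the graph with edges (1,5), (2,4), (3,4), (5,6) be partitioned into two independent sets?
Yes. Partition: {1, 2, 3, 6}, {4, 5}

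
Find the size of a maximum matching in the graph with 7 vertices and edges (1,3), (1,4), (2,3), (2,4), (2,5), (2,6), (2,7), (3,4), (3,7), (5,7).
3 (matching: (1,3), (2,6), (5,7); upper bound floor(n/2) = floor(7/2) = 3)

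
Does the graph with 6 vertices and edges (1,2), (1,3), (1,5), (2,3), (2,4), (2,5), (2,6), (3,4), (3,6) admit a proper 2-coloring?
No (odd cycle of length 3: 2 -> 1 -> 3 -> 2)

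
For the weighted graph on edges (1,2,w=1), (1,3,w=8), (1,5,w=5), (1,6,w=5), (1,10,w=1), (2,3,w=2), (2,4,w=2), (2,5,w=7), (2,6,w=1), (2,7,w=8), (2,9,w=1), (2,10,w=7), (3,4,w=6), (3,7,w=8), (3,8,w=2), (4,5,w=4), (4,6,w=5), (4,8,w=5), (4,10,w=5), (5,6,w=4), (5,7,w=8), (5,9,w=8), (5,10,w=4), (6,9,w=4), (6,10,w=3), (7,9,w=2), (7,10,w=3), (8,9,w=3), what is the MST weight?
16 (MST edges: (1,2,w=1), (1,10,w=1), (2,3,w=2), (2,4,w=2), (2,6,w=1), (2,9,w=1), (3,8,w=2), (4,5,w=4), (7,9,w=2); sum of weights 1 + 1 + 2 + 2 + 1 + 1 + 2 + 4 + 2 = 16)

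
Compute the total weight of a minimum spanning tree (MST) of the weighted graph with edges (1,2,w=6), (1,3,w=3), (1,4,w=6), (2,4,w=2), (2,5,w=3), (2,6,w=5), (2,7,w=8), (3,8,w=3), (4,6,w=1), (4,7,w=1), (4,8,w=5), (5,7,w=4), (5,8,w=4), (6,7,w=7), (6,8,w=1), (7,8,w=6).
14 (MST edges: (1,3,w=3), (2,4,w=2), (2,5,w=3), (3,8,w=3), (4,6,w=1), (4,7,w=1), (6,8,w=1); sum of weights 3 + 2 + 3 + 3 + 1 + 1 + 1 = 14)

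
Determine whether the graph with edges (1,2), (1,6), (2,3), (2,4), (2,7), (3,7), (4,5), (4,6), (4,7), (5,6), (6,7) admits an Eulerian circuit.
Yes (the graph is connected and all 7 vertices have even degree)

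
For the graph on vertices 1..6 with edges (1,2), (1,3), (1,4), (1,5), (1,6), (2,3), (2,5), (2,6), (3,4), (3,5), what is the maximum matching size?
3 (matching: (1,6), (2,5), (3,4); upper bound floor(n/2) = floor(6/2) = 3)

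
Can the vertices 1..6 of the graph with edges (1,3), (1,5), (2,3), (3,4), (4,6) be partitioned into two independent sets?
Yes. Partition: {1, 2, 4}, {3, 5, 6}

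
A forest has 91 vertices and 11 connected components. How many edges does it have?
80 (Each of the 11 component trees on V_i vertices has V_i - 1 edges; summing gives V - C = 91 - 11 = 80)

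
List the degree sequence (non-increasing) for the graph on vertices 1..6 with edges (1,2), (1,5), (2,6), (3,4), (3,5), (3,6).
[3, 2, 2, 2, 2, 1] (degrees: deg(1)=2, deg(2)=2, deg(3)=3, deg(4)=1, deg(5)=2, deg(6)=2)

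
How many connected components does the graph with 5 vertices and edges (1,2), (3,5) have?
3 (components: {1, 2}, {3, 5}, {4})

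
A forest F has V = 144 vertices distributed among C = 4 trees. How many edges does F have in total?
140 (Each of the 4 component trees on V_i vertices has V_i - 1 edges; summing gives V - C = 144 - 4 = 140)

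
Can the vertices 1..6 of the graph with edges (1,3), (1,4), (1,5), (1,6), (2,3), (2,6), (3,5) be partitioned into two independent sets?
No (odd cycle of length 3: 3 -> 1 -> 5 -> 3)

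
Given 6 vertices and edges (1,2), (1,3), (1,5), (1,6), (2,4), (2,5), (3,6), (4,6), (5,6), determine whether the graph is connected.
Yes (BFS from 1 visits [1, 2, 3, 5, 6, 4] — all 6 vertices reached)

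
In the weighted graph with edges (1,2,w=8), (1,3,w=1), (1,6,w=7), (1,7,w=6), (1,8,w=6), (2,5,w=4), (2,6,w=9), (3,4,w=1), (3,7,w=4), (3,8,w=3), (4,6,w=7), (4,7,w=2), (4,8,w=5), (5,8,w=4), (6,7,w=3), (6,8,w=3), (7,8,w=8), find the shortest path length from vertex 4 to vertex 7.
2 (path: 4 -> 7; weights 2 = 2)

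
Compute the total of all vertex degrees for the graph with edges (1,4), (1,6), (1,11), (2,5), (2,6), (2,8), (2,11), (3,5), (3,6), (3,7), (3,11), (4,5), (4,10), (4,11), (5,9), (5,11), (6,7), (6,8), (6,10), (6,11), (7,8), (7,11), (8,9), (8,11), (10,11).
50 (handshake: sum of degrees = 2|E| = 2 x 25 = 50)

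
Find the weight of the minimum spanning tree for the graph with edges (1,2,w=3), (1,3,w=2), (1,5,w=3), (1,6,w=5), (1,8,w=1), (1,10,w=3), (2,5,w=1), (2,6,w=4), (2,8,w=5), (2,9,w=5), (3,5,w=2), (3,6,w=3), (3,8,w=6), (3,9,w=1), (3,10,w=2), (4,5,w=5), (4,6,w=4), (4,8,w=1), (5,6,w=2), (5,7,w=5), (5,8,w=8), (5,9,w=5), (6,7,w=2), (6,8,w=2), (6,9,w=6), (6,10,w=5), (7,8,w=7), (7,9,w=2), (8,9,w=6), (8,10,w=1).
13 (MST edges: (1,3,w=2), (1,8,w=1), (2,5,w=1), (3,5,w=2), (3,9,w=1), (4,8,w=1), (5,6,w=2), (6,7,w=2), (8,10,w=1); sum of weights 2 + 1 + 1 + 2 + 1 + 1 + 2 + 2 + 1 = 13)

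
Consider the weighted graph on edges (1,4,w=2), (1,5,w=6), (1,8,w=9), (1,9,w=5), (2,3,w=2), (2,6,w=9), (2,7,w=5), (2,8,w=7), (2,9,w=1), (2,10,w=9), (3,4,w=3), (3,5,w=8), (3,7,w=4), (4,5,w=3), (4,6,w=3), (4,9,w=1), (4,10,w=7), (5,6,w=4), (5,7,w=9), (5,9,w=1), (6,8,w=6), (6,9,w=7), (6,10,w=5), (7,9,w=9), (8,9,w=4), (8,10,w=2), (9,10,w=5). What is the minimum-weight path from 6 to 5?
4 (path: 6 -> 5; weights 4 = 4)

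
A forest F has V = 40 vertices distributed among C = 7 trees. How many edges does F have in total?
33 (Each of the 7 component trees on V_i vertices has V_i - 1 edges; summing gives V - C = 40 - 7 = 33)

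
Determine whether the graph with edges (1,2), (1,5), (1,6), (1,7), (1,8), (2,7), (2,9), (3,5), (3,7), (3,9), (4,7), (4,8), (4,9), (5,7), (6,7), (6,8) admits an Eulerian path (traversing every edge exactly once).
No (8 vertices have odd degree: {1, 2, 3, 4, 5, 6, 8, 9}; Eulerian path requires 0 or 2)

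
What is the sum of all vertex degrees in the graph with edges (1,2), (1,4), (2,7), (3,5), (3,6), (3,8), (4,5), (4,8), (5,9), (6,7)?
20 (handshake: sum of degrees = 2|E| = 2 x 10 = 20)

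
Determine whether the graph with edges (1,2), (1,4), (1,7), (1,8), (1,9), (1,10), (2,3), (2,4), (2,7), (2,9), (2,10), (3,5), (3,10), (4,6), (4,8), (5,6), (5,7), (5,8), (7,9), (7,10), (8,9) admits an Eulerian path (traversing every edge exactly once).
Yes (the graph is connected and exactly 2 vertices have odd degree: {3, 7}; any Eulerian path must start and end at those)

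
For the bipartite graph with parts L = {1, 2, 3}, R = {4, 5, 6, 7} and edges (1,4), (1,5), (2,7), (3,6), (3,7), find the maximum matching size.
3 (matching: (1,5), (2,7), (3,6); upper bound min(|L|,|R|) = min(3,4) = 3)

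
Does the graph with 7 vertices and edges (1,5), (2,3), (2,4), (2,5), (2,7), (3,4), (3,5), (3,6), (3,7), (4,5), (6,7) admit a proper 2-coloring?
No (odd cycle of length 3: 4 -> 5 -> 2 -> 4)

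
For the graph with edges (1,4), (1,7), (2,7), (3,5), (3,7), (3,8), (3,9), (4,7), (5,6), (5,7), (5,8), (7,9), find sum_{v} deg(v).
24 (handshake: sum of degrees = 2|E| = 2 x 12 = 24)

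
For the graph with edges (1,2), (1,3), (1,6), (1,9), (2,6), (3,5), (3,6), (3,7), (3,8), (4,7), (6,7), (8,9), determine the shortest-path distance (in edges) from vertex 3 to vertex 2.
2 (path: 3 -> 1 -> 2, 2 edges)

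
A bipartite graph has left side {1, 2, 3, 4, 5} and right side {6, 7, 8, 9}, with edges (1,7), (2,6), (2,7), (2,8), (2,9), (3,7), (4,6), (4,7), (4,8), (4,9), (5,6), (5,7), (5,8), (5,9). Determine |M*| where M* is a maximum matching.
4 (matching: (1,7), (2,9), (4,8), (5,6); upper bound min(|L|,|R|) = min(5,4) = 4)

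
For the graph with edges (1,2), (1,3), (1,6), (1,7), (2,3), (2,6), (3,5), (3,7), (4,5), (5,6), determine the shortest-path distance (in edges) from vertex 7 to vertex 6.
2 (path: 7 -> 1 -> 6, 2 edges)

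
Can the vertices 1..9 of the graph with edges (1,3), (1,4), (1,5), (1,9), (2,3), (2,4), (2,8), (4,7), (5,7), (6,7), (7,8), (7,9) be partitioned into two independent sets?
Yes. Partition: {1, 2, 7}, {3, 4, 5, 6, 8, 9}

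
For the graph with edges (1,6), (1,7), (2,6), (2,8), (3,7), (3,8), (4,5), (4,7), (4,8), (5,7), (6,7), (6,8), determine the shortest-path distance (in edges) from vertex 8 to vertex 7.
2 (path: 8 -> 6 -> 7, 2 edges)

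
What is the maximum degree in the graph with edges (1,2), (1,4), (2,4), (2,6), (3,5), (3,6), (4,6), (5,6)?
4 (attained at vertex 6)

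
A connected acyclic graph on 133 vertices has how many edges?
132 (A tree on V vertices has V - 1 edges, so 133 - 1 = 132)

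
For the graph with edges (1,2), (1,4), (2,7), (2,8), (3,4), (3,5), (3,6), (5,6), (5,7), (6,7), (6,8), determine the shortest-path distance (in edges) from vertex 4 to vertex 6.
2 (path: 4 -> 3 -> 6, 2 edges)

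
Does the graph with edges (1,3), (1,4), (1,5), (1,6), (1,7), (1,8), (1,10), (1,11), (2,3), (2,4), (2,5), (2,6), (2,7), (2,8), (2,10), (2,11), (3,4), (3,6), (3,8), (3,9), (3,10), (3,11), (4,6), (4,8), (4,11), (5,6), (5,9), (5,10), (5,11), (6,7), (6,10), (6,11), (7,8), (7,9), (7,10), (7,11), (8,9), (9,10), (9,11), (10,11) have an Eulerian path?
Yes (the graph is connected and exactly 2 vertices have odd degree: {7, 11}; any Eulerian path must start and end at those)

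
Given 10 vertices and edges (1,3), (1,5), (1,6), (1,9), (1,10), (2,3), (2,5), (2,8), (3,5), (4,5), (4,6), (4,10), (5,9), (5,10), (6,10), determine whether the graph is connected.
No, it has 2 components: {1, 2, 3, 4, 5, 6, 8, 9, 10}, {7}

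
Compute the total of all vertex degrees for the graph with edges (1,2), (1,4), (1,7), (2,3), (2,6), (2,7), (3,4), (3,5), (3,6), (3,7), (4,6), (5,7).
24 (handshake: sum of degrees = 2|E| = 2 x 12 = 24)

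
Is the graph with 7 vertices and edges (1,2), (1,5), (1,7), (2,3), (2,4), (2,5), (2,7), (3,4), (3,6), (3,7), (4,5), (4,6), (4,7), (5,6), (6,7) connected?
Yes (BFS from 1 visits [1, 2, 5, 7, 3, 4, 6] — all 7 vertices reached)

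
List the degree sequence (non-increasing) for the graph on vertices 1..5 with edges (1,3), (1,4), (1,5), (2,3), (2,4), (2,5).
[3, 3, 2, 2, 2] (degrees: deg(1)=3, deg(2)=3, deg(3)=2, deg(4)=2, deg(5)=2)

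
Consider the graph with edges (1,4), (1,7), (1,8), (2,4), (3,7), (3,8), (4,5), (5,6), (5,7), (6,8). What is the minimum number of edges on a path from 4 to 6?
2 (path: 4 -> 5 -> 6, 2 edges)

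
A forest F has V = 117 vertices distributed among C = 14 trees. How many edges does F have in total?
103 (Each of the 14 component trees on V_i vertices has V_i - 1 edges; summing gives V - C = 117 - 14 = 103)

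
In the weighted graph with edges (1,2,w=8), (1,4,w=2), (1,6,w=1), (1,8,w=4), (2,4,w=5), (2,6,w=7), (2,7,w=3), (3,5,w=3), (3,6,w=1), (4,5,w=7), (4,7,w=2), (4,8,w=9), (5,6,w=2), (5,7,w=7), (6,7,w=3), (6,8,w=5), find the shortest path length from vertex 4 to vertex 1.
2 (path: 4 -> 1; weights 2 = 2)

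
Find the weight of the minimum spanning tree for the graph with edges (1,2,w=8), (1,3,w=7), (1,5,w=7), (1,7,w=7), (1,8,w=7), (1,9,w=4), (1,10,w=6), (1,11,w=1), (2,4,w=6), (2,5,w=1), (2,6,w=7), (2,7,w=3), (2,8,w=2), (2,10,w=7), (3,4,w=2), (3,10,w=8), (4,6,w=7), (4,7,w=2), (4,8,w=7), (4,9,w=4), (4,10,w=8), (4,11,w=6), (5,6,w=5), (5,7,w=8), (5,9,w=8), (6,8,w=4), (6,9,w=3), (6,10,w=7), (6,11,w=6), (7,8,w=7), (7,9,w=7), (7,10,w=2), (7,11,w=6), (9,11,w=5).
24 (MST edges: (1,9,w=4), (1,11,w=1), (2,5,w=1), (2,7,w=3), (2,8,w=2), (3,4,w=2), (4,7,w=2), (4,9,w=4), (6,9,w=3), (7,10,w=2); sum of weights 4 + 1 + 1 + 3 + 2 + 2 + 2 + 4 + 3 + 2 = 24)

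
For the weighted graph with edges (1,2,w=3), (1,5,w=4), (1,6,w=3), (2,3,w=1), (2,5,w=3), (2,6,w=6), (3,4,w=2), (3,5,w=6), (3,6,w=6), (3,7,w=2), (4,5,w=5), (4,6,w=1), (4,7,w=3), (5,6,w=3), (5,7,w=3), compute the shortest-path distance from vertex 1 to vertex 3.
4 (path: 1 -> 2 -> 3; weights 3 + 1 = 4)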